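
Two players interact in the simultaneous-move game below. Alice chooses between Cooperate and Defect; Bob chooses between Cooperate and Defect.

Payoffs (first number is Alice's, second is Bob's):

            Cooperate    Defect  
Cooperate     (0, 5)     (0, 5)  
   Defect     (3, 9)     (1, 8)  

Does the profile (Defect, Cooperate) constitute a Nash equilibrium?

Yes

At (Defect, Cooperate), Alice earns 3; switching to Cooperate would give 0, so Alice has no profitable deviation.
Bob earns 9; switching to Defect would give 8, so Bob has no profitable deviation.
Neither player can gain by a unilateral deviation, so this profile is a Nash equilibrium.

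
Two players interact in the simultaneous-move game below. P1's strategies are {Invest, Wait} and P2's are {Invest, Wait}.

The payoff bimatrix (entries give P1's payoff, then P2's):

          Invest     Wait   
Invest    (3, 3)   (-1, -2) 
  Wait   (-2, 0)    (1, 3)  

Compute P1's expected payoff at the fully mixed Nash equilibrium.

First find y, the probability P2 plays Invest, from P1's indifference between Invest and Wait: 3y − (1−y) = −2y + (1−y), giving y = 2/7.
Since P1 is indifferent in equilibrium, P1's expected payoff equals the payoff from either row against (2/7, 5/7). Using Invest: 3(2/7) − (5/7) = 1/7.

1/7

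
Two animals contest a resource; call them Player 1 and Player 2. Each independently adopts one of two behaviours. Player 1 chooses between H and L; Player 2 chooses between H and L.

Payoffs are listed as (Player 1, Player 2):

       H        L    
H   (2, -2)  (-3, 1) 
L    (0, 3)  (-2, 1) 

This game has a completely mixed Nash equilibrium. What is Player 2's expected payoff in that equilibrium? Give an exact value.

1

First find x, the probability Player 1 plays H, from Player 2's indifference between H and L: −2x + 3(1−x) = x + (1−x), giving x = 2/5.
Since Player 2 is indifferent in equilibrium, Player 2's expected payoff equals the payoff from either column against (2/5, 3/5). Using H: −2(2/5) + 3(3/5) = 1.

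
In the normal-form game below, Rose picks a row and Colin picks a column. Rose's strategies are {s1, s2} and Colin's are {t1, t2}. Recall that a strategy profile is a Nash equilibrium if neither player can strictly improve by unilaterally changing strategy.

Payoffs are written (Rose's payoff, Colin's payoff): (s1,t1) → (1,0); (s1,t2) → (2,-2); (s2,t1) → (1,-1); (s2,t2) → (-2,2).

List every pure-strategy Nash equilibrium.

(s1, t1): Rose gets 1 ≥ 1 from s2, and Colin gets 0 ≥ -2 from t2 — Nash equilibrium.
(s1, t2): Colin prefers t1 (0 > -2) — not an equilibrium.
(s2, t1): Colin prefers t2 (2 > -1) — not an equilibrium.
(s2, t2): Rose prefers s1 (2 > -2) — not an equilibrium.

(s1, t1)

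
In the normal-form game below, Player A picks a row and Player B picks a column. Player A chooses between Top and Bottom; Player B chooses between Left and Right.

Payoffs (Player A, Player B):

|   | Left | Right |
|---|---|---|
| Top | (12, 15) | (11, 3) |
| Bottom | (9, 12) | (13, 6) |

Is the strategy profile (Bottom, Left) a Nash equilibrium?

No

At (Bottom, Left), Player A earns 9; switching to Top would give 12, so Player A would deviate.
Player B earns 12; switching to Right would give 6, so Player B has no profitable deviation.
Since at least one player can profitably deviate, this is not a Nash equilibrium.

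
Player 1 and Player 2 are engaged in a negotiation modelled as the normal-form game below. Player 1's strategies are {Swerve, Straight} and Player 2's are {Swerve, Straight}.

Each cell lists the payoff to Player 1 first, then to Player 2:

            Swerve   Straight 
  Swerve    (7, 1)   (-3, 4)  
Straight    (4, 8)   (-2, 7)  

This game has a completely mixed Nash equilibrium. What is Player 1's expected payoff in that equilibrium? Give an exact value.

First find y, the probability Player 2 plays Swerve, from Player 1's indifference between Swerve and Straight: 7y − 3(1−y) = 4y − 2(1−y), giving y = 1/4.
Since Player 1 is indifferent in equilibrium, Player 1's expected payoff equals the payoff from either row against (1/4, 3/4). Using Swerve: 7(1/4) − 3(3/4) = -1/2.

-1/2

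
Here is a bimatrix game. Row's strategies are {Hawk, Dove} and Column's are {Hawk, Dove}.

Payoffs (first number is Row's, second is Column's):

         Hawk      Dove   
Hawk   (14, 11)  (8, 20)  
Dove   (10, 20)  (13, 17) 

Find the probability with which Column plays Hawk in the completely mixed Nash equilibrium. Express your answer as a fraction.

Let c be the probability that Column plays Hawk. In a completely mixed equilibrium, Row must be indifferent between Hawk and Dove.
Row's expected payoff from Hawk is 14c + 8(1−c); from Dove it is 10c + 13(1−c).
Setting these equal: 6c + 8 = −3c + 13, so c = 5/9.

5/9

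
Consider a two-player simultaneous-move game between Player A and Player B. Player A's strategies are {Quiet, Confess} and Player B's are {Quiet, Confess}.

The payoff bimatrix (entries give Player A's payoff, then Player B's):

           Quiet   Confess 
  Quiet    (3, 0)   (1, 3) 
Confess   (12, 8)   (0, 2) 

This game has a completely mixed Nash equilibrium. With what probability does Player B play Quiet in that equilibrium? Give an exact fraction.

Let q be the probability that Player B plays Quiet. In a completely mixed equilibrium, Player A must be indifferent between Quiet and Confess.
Player A's expected payoff from Quiet is 3q + (1−q); from Confess it is 12q.
Setting these equal: 2q + 1 = 12q, so q = 1/10.

1/10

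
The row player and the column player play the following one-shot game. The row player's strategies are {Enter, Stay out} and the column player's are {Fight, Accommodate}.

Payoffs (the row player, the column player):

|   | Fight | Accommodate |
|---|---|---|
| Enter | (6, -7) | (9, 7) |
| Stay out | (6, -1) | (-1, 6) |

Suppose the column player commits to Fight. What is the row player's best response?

Against Fight, the row player earns 6 from Enter and 6 from Stay out.
So either strategy is a best response.

either — both Enter and Stay out are best responses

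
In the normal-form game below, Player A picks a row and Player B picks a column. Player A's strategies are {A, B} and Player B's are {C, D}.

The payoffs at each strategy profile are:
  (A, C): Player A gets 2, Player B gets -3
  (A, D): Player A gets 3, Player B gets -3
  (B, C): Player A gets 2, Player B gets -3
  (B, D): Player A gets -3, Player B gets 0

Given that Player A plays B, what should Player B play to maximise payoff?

Against B, Player B earns -3 from C and 0 from D.
So D is the best response.

D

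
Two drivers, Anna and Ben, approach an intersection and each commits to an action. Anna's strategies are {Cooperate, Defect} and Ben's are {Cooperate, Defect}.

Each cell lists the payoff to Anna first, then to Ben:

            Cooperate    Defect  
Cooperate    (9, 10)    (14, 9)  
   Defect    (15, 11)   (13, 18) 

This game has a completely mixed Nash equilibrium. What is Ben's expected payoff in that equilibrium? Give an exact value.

First find p, the probability Anna plays Cooperate, from Ben's indifference between Cooperate and Defect: 10p + 11(1−p) = 9p + 18(1−p), giving p = 7/8.
Since Ben is indifferent in equilibrium, Ben's expected payoff equals the payoff from either column against (7/8, 1/8). Using Cooperate: 10(7/8) + 11(1/8) = 81/8.

81/8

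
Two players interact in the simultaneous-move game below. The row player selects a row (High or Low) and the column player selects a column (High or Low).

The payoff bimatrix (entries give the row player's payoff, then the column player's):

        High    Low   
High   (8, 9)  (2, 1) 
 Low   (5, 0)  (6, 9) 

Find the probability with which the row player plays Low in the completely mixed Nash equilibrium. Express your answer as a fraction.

8/17

Let x be the probability that the row player plays High. In a completely mixed equilibrium, the column player must be indifferent between High and Low.
The column player's expected payoff from High is 9x; from Low it is x + 9(1−x).
Setting these equal: 9x = −8x + 9, so x = 9/17.
Therefore the row player plays Low with probability 1 − 9/17 = 8/17.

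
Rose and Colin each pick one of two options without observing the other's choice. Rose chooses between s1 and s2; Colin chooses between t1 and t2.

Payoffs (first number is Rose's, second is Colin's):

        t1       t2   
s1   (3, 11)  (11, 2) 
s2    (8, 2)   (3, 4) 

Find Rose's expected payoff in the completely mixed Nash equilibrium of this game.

First find y, the probability Colin plays t1, from Rose's indifference between s1 and s2: 3y + 11(1−y) = 8y + 3(1−y), giving y = 8/13.
Since Rose is indifferent in equilibrium, Rose's expected payoff equals the payoff from either row against (8/13, 5/13). Using s1: 3(8/13) + 11(5/13) = 79/13.

79/13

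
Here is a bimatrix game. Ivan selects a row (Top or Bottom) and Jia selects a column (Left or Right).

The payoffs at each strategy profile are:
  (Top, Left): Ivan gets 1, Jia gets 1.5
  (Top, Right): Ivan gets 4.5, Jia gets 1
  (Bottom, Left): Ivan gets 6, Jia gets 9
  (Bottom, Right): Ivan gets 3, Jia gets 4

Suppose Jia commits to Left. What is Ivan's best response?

Against Left, Ivan earns 1 from Top and 6 from Bottom.
So Bottom is the best response.

Bottom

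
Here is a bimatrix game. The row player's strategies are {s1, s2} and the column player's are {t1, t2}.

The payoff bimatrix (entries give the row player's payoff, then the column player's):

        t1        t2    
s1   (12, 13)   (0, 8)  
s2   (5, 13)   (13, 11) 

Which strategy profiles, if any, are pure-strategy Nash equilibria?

(s1, t1)

(s1, t1): the row player gets 12 ≥ 5 from s2, and the column player gets 13 ≥ 8 from t2 — Nash equilibrium.
(s1, t2): the row player prefers s2 (13 > 0); the column player prefers t1 (13 > 8) — not an equilibrium.
(s2, t1): the row player prefers s1 (12 > 5) — not an equilibrium.
(s2, t2): the column player prefers t1 (13 > 11) — not an equilibrium.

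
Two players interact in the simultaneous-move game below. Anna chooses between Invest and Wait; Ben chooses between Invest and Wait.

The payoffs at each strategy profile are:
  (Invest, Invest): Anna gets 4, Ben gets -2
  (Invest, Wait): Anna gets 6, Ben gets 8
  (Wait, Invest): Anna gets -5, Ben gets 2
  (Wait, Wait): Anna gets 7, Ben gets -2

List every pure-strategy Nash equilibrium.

(Invest, Invest): Ben prefers Wait (8 > -2) — not an equilibrium.
(Invest, Wait): Anna prefers Wait (7 > 6) — not an equilibrium.
(Wait, Invest): Anna prefers Invest (4 > -5) — not an equilibrium.
(Wait, Wait): Ben prefers Invest (2 > -2) — not an equilibrium.

none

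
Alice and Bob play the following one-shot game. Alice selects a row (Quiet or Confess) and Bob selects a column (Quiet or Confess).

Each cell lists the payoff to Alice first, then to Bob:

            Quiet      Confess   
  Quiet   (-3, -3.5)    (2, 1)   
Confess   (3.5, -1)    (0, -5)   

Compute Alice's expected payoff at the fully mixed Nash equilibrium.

14/17

First find y, the probability Bob plays Quiet, from Alice's indifference between Quiet and Confess: −3y + 2(1−y) = 3.5y, giving y = 4/17.
Since Alice is indifferent in equilibrium, Alice's expected payoff equals the payoff from either row against (4/17, 13/17). Using Quiet: −3(4/17) + 2(13/17) = 14/17.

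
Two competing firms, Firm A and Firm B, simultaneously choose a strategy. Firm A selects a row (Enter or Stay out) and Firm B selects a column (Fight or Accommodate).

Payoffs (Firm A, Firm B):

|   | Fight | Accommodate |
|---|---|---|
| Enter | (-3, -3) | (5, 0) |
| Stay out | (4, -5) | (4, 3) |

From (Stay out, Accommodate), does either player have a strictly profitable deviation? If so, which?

Firm A

Firm A at (Stay out, Accommodate) earns 4; deviating to Enter yields 5 — a strict improvement.
Firm B earns 3; deviating to Fight yields -5 — not better.
Only Firm A has a strictly profitable deviation.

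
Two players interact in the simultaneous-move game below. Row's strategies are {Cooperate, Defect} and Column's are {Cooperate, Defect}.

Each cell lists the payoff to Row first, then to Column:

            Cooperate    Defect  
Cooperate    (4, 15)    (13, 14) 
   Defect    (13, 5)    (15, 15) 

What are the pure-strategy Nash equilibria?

(Cooperate, Cooperate): Row prefers Defect (13 > 4) — not an equilibrium.
(Cooperate, Defect): Row prefers Defect (15 > 13); Column prefers Cooperate (15 > 14) — not an equilibrium.
(Defect, Cooperate): Column prefers Defect (15 > 5) — not an equilibrium.
(Defect, Defect): Row gets 15 ≥ 13 from Cooperate, and Column gets 15 ≥ 5 from Cooperate — Nash equilibrium.

(Defect, Defect)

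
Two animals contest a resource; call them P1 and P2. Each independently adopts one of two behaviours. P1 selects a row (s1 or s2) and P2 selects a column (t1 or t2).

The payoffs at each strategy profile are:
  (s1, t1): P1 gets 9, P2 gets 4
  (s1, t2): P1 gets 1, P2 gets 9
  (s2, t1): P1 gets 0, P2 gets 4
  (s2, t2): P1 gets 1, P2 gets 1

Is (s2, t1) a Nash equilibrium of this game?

At (s2, t1), P1 earns 0; switching to s1 would give 9, so P1 would deviate.
P2 earns 4; switching to t2 would give 1, so P2 has no profitable deviation.
Since at least one player can profitably deviate, this is not a Nash equilibrium.

No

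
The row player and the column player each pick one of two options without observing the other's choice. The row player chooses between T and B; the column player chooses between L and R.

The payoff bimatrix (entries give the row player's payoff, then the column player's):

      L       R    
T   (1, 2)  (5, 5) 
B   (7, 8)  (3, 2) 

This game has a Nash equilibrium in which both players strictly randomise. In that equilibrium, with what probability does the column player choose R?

3/4

Let c be the probability that the column player plays L. In a completely mixed equilibrium, the row player must be indifferent between T and B.
The row player's expected payoff from T is c + 5(1−c); from B it is 7c + 3(1−c).
Setting these equal: −4c + 5 = 4c + 3, so c = 1/4.
Therefore the column player plays R with probability 1 − 1/4 = 3/4.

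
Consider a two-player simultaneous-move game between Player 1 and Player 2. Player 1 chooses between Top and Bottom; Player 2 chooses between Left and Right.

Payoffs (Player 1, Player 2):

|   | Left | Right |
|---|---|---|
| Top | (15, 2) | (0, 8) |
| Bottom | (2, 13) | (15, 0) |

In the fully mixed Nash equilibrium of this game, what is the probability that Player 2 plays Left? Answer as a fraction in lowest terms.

Let c be the probability that Player 2 plays Left. In a completely mixed equilibrium, Player 1 must be indifferent between Top and Bottom.
Player 1's expected payoff from Top is 15c; from Bottom it is 2c + 15(1−c).
Setting these equal: 15c = −13c + 15, so c = 15/28.

15/28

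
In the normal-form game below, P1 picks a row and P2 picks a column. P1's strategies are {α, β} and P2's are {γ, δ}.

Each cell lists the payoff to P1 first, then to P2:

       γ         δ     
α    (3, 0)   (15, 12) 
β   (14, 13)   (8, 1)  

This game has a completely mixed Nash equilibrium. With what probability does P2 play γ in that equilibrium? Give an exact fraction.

7/18

Let q be the probability that P2 plays γ. In a completely mixed equilibrium, P1 must be indifferent between α and β.
P1's expected payoff from α is 3q + 15(1−q); from β it is 14q + 8(1−q).
Setting these equal: −12q + 15 = 6q + 8, so q = 7/18.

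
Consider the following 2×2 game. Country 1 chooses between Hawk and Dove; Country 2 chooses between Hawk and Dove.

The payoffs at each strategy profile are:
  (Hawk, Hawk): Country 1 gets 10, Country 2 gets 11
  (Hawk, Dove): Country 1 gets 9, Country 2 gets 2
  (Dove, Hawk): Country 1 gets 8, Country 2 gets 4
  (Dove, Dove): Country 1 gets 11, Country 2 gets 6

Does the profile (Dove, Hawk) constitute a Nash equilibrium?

No

At (Dove, Hawk), Country 1 earns 8; switching to Hawk would give 10, so Country 1 would deviate.
Country 2 earns 4; switching to Dove would give 6, so Country 2 would deviate.
Since at least one player can profitably deviate, this is not a Nash equilibrium.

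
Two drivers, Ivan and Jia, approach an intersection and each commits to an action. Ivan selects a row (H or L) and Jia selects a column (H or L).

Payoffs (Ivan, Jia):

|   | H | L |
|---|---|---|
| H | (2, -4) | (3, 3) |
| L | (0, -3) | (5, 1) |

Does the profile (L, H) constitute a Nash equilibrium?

At (L, H), Ivan earns 0; switching to H would give 2, so Ivan would deviate.
Jia earns -3; switching to L would give 1, so Jia would deviate.
Since at least one player can profitably deviate, this is not a Nash equilibrium.

No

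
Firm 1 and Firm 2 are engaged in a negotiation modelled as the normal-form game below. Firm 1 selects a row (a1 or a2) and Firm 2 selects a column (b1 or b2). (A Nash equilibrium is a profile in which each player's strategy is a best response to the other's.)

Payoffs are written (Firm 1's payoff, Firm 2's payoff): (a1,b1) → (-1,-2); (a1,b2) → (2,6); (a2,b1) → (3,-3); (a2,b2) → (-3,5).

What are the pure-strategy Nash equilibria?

(a1, b1): Firm 1 prefers a2 (3 > -1); Firm 2 prefers b2 (6 > -2) — not an equilibrium.
(a1, b2): Firm 1 gets 2 ≥ -3 from a2, and Firm 2 gets 6 ≥ -2 from b1 — Nash equilibrium.
(a2, b1): Firm 2 prefers b2 (5 > -3) — not an equilibrium.
(a2, b2): Firm 1 prefers a1 (2 > -3) — not an equilibrium.

(a1, b2)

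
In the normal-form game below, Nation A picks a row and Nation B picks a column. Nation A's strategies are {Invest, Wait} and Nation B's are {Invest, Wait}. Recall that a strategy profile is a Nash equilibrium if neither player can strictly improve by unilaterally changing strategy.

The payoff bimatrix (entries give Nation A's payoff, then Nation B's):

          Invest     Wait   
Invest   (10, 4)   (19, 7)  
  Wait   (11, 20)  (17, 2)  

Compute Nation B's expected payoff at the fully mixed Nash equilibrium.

First find x, the probability Nation A plays Invest, from Nation B's indifference between Invest and Wait: 4x + 20(1−x) = 7x + 2(1−x), giving x = 6/7.
Since Nation B is indifferent in equilibrium, Nation B's expected payoff equals the payoff from either column against (6/7, 1/7). Using Invest: 4(6/7) + 20(1/7) = 44/7.

44/7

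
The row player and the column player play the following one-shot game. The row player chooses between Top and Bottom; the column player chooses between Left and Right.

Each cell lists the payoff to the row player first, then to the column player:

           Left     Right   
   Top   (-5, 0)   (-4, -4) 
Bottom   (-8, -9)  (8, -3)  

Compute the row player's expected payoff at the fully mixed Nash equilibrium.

First find q, the probability the column player plays Left, from the row player's indifference between Top and Bottom: −5q − 4(1−q) = −8q + 8(1−q), giving q = 4/5.
Since the row player is indifferent in equilibrium, the row player's expected payoff equals the payoff from either row against (4/5, 1/5). Using Top: −5(4/5) − 4(1/5) = -24/5.

-24/5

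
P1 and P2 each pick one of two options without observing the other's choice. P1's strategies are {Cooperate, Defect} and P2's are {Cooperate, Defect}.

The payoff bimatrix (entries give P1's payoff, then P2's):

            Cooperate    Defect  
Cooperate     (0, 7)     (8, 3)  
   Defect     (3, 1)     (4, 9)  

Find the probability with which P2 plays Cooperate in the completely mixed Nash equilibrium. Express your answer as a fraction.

Let c be the probability that P2 plays Cooperate. In a completely mixed equilibrium, P1 must be indifferent between Cooperate and Defect.
P1's expected payoff from Cooperate is 8(1−c); from Defect it is 3c + 4(1−c).
Setting these equal: −8c + 8 = −c + 4, so c = 4/7.

4/7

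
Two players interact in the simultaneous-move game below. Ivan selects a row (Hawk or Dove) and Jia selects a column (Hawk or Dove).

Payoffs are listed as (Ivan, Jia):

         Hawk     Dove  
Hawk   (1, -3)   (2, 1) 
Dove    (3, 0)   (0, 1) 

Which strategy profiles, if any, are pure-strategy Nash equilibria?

(Hawk, Hawk): Ivan prefers Dove (3 > 1); Jia prefers Dove (1 > -3) — not an equilibrium.
(Hawk, Dove): Ivan gets 2 ≥ 0 from Dove, and Jia gets 1 ≥ -3 from Hawk — Nash equilibrium.
(Dove, Hawk): Jia prefers Dove (1 > 0) — not an equilibrium.
(Dove, Dove): Ivan prefers Hawk (2 > 0) — not an equilibrium.

(Hawk, Dove)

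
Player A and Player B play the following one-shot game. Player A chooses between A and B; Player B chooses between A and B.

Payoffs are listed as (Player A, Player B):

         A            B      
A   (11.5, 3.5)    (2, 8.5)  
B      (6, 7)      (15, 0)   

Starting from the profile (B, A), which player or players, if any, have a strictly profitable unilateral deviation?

Player A

Player A at (B, A) earns 6; deviating to A yields 11.5 — a strict improvement.
Player B earns 7; deviating to B yields 0 — not better.
Only Player A has a strictly profitable deviation.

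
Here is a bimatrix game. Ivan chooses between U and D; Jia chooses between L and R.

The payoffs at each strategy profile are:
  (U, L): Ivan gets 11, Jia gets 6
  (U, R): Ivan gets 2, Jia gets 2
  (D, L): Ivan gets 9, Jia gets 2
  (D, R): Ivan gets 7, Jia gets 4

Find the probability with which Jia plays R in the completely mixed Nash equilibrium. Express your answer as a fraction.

Let y be the probability that Jia plays L. In a completely mixed equilibrium, Ivan must be indifferent between U and D.
Ivan's expected payoff from U is 11y + 2(1−y); from D it is 9y + 7(1−y).
Setting these equal: 9y + 2 = 2y + 7, so y = 5/7.
Therefore Jia plays R with probability 1 − 5/7 = 2/7.

2/7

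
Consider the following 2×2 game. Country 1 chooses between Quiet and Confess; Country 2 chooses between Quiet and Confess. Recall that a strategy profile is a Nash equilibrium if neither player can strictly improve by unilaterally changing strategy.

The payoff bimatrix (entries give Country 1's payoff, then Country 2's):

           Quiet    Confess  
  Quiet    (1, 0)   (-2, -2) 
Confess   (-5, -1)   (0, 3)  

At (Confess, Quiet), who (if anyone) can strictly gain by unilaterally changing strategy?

Country 1 at (Confess, Quiet) earns -5; deviating to Quiet yields 1 — a strict improvement.
Country 2 earns -1; deviating to Confess yields 3 — a strict improvement.
Both Country 1 and Country 2 have strictly profitable deviations.

Both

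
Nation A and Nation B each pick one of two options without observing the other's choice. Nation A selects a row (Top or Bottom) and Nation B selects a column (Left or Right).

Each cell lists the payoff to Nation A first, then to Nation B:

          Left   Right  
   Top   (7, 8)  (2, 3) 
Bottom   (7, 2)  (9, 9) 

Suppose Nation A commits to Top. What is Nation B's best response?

Left

Against Top, Nation B earns 8 from Left and 3 from Right.
So Left is the best response.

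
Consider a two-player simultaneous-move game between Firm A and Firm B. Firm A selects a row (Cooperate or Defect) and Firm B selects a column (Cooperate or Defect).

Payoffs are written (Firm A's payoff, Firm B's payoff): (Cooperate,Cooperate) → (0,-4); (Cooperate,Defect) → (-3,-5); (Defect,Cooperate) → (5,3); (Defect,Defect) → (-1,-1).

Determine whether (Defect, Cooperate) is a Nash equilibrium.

At (Defect, Cooperate), Firm A earns 5; switching to Cooperate would give 0, so Firm A has no profitable deviation.
Firm B earns 3; switching to Defect would give -1, so Firm B has no profitable deviation.
Neither player can gain by a unilateral deviation, so this profile is a Nash equilibrium.

Yes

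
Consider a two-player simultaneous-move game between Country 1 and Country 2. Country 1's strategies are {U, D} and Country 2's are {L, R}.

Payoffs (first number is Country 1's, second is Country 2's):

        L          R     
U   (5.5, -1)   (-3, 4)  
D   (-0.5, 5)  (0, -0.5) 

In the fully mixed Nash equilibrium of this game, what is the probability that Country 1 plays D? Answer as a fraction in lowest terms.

10/21

Let x be the probability that Country 1 plays U. In a completely mixed equilibrium, Country 2 must be indifferent between L and R.
Country 2's expected payoff from L is −x + 5(1−x); from R it is 4x − 0.5(1−x).
Setting these equal: −6x + 5 = 4.5x − 0.5, so x = 11/21.
Therefore Country 1 plays D with probability 1 − 11/21 = 10/21.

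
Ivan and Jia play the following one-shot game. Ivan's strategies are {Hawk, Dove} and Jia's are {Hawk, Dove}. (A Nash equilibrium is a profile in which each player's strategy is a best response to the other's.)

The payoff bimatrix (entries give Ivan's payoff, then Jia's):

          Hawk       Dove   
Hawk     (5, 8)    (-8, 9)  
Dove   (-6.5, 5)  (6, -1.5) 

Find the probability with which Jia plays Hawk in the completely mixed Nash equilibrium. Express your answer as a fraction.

Let q be the probability that Jia plays Hawk. In a completely mixed equilibrium, Ivan must be indifferent between Hawk and Dove.
Ivan's expected payoff from Hawk is 5q − 8(1−q); from Dove it is −6.5q + 6(1−q).
Setting these equal: 13q − 8 = −12.5q + 6, so q = 28/51.

28/51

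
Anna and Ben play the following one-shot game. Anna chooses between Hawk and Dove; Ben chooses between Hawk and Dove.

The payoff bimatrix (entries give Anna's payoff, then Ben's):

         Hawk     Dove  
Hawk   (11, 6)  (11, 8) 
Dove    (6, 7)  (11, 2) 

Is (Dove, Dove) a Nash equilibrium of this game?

At (Dove, Dove), Anna earns 11; switching to Hawk would give 11, so Anna has no profitable deviation.
Ben earns 2; switching to Hawk would give 7, so Ben would deviate.
Since at least one player can profitably deviate, this is not a Nash equilibrium.

No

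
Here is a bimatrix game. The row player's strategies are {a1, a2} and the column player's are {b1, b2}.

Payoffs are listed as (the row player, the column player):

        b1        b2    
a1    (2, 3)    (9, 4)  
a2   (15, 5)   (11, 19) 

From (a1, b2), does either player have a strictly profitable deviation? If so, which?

The row player

The row player at (a1, b2) earns 9; deviating to a2 yields 11 — a strict improvement.
The column player earns 4; deviating to b1 yields 3 — not better.
Only the row player has a strictly profitable deviation.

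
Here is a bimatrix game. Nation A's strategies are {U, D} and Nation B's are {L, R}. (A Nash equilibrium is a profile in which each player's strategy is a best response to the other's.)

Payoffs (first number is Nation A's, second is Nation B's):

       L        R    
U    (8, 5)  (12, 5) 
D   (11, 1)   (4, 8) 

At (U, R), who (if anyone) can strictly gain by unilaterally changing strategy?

Nation A at (U, R) earns 12; deviating to D yields 4 — not better.
Nation B earns 5; deviating to L yields 5 — not better.
Neither player can strictly improve; the profile is a Nash equilibrium.

Neither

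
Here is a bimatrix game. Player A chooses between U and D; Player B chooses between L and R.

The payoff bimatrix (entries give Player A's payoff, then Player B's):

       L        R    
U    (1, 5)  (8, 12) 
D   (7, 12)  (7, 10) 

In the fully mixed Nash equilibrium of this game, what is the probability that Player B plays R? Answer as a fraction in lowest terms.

Let c be the probability that Player B plays L. In a completely mixed equilibrium, Player A must be indifferent between U and D.
Player A's expected payoff from U is c + 8(1−c); from D it is 7c + 7(1−c).
Setting these equal: −7c + 8 = 7, so c = 1/7.
Therefore Player B plays R with probability 1 − 1/7 = 6/7.

6/7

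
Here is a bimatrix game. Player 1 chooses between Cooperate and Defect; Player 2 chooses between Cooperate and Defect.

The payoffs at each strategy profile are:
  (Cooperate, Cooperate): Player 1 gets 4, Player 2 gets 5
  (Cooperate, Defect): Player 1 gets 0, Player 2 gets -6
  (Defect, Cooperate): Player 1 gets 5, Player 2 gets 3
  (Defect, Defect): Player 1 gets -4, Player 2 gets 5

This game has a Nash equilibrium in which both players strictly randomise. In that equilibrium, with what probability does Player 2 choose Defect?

Let c be the probability that Player 2 plays Cooperate. In a completely mixed equilibrium, Player 1 must be indifferent between Cooperate and Defect.
Player 1's expected payoff from Cooperate is 4c; from Defect it is 5c − 4(1−c).
Setting these equal: 4c = 9c − 4, so c = 4/5.
Therefore Player 2 plays Defect with probability 1 − 4/5 = 1/5.

1/5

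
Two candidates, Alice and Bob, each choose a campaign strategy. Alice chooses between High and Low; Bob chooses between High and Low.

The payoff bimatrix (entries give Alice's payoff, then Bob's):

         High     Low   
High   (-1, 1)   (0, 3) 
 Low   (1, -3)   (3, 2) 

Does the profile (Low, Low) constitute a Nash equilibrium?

At (Low, Low), Alice earns 3; switching to High would give 0, so Alice has no profitable deviation.
Bob earns 2; switching to High would give -3, so Bob has no profitable deviation.
Neither player can gain by a unilateral deviation, so this profile is a Nash equilibrium.

Yes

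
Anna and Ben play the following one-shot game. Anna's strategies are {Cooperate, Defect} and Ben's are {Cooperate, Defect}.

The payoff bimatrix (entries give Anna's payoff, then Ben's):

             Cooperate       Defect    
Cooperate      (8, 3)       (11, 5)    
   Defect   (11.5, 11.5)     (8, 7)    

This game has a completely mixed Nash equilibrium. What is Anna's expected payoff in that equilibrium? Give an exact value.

125/13

First find q, the probability Ben plays Cooperate, from Anna's indifference between Cooperate and Defect: 8q + 11(1−q) = 11.5q + 8(1−q), giving q = 6/13.
Since Anna is indifferent in equilibrium, Anna's expected payoff equals the payoff from either row against (6/13, 7/13). Using Cooperate: 8(6/13) + 11(7/13) = 125/13.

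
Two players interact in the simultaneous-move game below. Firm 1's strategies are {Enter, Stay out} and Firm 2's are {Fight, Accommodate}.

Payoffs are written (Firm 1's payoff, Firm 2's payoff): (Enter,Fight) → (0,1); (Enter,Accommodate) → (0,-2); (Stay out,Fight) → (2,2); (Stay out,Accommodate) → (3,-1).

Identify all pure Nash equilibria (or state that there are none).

(Enter, Fight): Firm 1 prefers Stay out (2 > 0) — not an equilibrium.
(Enter, Accommodate): Firm 1 prefers Stay out (3 > 0); Firm 2 prefers Fight (1 > -2) — not an equilibrium.
(Stay out, Fight): Firm 1 gets 2 ≥ 0 from Enter, and Firm 2 gets 2 ≥ -1 from Accommodate — Nash equilibrium.
(Stay out, Accommodate): Firm 2 prefers Fight (2 > -1) — not an equilibrium.

(Stay out, Fight)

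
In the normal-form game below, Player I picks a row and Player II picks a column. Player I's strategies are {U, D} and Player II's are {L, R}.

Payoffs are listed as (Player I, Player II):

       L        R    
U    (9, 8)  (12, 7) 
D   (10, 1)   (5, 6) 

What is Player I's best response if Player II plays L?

D

Against L, Player I earns 9 from U and 10 from D.
So D is the best response.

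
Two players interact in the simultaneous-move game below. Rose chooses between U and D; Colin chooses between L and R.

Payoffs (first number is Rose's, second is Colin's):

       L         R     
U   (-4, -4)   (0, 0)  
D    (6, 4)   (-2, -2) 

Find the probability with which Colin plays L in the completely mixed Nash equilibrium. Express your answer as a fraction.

1/6

Let c be the probability that Colin plays L. In a completely mixed equilibrium, Rose must be indifferent between U and D.
Rose's expected payoff from U is −4c; from D it is 6c − 2(1−c).
Setting these equal: −4c = 8c − 2, so c = 1/6.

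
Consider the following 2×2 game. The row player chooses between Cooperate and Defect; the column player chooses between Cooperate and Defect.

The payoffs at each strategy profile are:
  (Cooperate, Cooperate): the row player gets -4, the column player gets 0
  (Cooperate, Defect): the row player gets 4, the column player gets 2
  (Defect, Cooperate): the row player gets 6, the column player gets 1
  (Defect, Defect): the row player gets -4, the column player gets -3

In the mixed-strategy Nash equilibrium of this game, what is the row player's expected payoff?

4/9

First find q, the probability the column player plays Cooperate, from the row player's indifference between Cooperate and Defect: −4q + 4(1−q) = 6q − 4(1−q), giving q = 4/9.
Since the row player is indifferent in equilibrium, the row player's expected payoff equals the payoff from either row against (4/9, 5/9). Using Cooperate: −4(4/9) + 4(5/9) = 4/9.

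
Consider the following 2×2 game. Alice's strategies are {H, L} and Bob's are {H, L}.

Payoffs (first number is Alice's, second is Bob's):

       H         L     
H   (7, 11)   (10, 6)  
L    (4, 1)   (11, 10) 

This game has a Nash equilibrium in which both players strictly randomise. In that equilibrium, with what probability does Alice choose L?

5/14

Let r be the probability that Alice plays H. In a completely mixed equilibrium, Bob must be indifferent between H and L.
Bob's expected payoff from H is 11r + (1−r); from L it is 6r + 10(1−r).
Setting these equal: 10r + 1 = −4r + 10, so r = 9/14.
Therefore Alice plays L with probability 1 − 9/14 = 5/14.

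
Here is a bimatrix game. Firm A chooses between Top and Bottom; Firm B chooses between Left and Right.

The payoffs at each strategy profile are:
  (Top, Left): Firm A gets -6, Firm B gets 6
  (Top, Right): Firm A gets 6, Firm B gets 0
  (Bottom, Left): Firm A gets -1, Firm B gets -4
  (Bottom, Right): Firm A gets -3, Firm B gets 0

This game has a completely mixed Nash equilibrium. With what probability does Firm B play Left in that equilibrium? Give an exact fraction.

Let c be the probability that Firm B plays Left. In a completely mixed equilibrium, Firm A must be indifferent between Top and Bottom.
Firm A's expected payoff from Top is −6c + 6(1−c); from Bottom it is −c − 3(1−c).
Setting these equal: −12c + 6 = 2c − 3, so c = 9/14.

9/14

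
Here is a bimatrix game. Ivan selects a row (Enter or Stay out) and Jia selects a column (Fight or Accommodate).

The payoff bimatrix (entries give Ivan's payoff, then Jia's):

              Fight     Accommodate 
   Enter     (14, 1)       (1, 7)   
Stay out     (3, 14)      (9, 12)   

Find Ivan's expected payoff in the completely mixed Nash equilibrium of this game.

123/19

First find q, the probability Jia plays Fight, from Ivan's indifference between Enter and Stay out: 14q + (1−q) = 3q + 9(1−q), giving q = 8/19.
Since Ivan is indifferent in equilibrium, Ivan's expected payoff equals the payoff from either row against (8/19, 11/19). Using Enter: 14(8/19) + (11/19) = 123/19.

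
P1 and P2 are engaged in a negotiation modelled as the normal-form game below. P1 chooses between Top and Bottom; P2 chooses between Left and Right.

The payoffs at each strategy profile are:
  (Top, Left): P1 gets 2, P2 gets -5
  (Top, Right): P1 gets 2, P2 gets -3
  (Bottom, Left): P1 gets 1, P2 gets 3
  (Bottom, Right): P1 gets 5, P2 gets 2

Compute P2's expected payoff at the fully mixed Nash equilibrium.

1/3

First find p, the probability P1 plays Top, from P2's indifference between Left and Right: −5p + 3(1−p) = −3p + 2(1−p), giving p = 1/3.
Since P2 is indifferent in equilibrium, P2's expected payoff equals the payoff from either column against (1/3, 2/3). Using Left: −5(1/3) + 3(2/3) = 1/3.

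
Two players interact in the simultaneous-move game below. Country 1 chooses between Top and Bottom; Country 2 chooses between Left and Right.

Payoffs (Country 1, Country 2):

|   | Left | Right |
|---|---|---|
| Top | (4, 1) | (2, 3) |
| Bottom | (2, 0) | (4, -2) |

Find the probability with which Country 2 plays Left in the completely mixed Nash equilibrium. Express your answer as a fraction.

1/2

Let q be the probability that Country 2 plays Left. In a completely mixed equilibrium, Country 1 must be indifferent between Top and Bottom.
Country 1's expected payoff from Top is 4q + 2(1−q); from Bottom it is 2q + 4(1−q).
Setting these equal: 2q + 2 = −2q + 4, so q = 1/2.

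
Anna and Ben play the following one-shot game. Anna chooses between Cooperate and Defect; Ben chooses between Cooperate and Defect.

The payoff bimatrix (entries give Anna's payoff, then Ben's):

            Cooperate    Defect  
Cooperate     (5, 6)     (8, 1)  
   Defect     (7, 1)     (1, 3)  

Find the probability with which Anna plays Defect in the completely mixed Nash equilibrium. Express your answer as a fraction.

5/7

Let x be the probability that Anna plays Cooperate. In a completely mixed equilibrium, Ben must be indifferent between Cooperate and Defect.
Ben's expected payoff from Cooperate is 6x + (1−x); from Defect it is x + 3(1−x).
Setting these equal: 5x + 1 = −2x + 3, so x = 2/7.
Therefore Anna plays Defect with probability 1 − 2/7 = 5/7.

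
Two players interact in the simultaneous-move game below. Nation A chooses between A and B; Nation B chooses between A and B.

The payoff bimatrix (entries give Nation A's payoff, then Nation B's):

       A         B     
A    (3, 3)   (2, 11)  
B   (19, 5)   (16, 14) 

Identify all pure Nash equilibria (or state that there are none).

(B, B)

(A, A): Nation A prefers B (19 > 3); Nation B prefers B (11 > 3) — not an equilibrium.
(A, B): Nation A prefers B (16 > 2) — not an equilibrium.
(B, A): Nation B prefers B (14 > 5) — not an equilibrium.
(B, B): Nation A gets 16 ≥ 2 from A, and Nation B gets 14 ≥ 5 from A — Nash equilibrium.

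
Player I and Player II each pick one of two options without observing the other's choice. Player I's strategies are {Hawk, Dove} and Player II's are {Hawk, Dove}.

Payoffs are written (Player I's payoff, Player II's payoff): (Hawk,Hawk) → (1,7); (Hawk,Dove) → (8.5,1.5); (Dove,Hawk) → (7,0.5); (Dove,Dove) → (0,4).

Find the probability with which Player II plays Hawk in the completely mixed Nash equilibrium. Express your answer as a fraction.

Let q be the probability that Player II plays Hawk. In a completely mixed equilibrium, Player I must be indifferent between Hawk and Dove.
Player I's expected payoff from Hawk is q + 8.5(1−q); from Dove it is 7q.
Setting these equal: −7.5q + 8.5 = 7q, so q = 17/29.

17/29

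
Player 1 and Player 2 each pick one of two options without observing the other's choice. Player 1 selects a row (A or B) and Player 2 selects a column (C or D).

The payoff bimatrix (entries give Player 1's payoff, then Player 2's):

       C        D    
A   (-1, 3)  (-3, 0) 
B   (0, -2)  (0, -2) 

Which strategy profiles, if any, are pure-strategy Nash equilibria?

(A, C): Player 1 prefers B (0 > -1) — not an equilibrium.
(A, D): Player 1 prefers B (0 > -3); Player 2 prefers C (3 > 0) — not an equilibrium.
(B, C): Player 1 gets 0 ≥ -1 from A, and Player 2 gets -2 ≥ -2 from D — Nash equilibrium.
(B, D): Player 1 gets 0 ≥ -3 from A, and Player 2 gets -2 ≥ -2 from C — Nash equilibrium.

(B, C) and (B, D)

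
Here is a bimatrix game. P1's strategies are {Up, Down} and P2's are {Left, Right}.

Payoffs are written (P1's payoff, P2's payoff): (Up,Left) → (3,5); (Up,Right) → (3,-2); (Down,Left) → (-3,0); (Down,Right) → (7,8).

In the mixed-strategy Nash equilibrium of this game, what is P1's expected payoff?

First find y, the probability P2 plays Left, from P1's indifference between Up and Down: 3y + 3(1−y) = −3y + 7(1−y), giving y = 2/5.
Since P1 is indifferent in equilibrium, P1's expected payoff equals the payoff from either row against (2/5, 3/5). Using Up: 3(2/5) + 3(3/5) = 3.

3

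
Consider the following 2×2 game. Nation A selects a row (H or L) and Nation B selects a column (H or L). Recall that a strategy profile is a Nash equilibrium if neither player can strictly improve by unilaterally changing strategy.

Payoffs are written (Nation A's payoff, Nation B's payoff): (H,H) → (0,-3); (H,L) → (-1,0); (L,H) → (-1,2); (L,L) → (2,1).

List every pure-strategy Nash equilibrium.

none

(H, H): Nation B prefers L (0 > -3) — not an equilibrium.
(H, L): Nation A prefers L (2 > -1) — not an equilibrium.
(L, H): Nation A prefers H (0 > -1) — not an equilibrium.
(L, L): Nation B prefers H (2 > 1) — not an equilibrium.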